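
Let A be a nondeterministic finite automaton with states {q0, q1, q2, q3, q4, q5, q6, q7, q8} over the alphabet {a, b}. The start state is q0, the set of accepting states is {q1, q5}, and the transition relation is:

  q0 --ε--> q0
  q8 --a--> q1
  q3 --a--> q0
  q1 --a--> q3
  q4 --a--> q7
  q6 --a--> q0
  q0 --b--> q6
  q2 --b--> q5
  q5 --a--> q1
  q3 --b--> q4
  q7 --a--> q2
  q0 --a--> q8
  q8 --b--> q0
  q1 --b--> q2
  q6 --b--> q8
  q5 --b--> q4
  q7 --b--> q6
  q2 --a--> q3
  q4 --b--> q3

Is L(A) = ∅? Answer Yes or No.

No

The string aa is accepted: the run q0 → q8 → q1 ends in the accepting state q1.
Since at least one string is accepted, L(A) is not empty.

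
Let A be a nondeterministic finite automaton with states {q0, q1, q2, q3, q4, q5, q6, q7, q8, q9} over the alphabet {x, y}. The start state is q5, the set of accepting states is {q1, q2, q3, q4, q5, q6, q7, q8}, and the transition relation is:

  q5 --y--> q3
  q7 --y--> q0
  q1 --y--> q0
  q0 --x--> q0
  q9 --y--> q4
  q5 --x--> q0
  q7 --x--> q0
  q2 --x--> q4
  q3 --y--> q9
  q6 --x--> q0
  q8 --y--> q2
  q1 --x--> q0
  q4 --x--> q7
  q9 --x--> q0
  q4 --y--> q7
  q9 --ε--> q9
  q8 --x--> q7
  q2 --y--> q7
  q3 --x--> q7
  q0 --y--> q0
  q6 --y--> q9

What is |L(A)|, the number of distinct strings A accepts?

The useful subgraph on states {q3, q4, q5, q7, q9} is acyclic, so L(A) is finite; the longest accepting path visits 5 useful states, giving maximum string length 4.
Counting accepting paths from q5 by length: 1 of length 0, 1 of length 1, 1 of length 2, 1 of length 3, 2 of length 4. Total 6.

6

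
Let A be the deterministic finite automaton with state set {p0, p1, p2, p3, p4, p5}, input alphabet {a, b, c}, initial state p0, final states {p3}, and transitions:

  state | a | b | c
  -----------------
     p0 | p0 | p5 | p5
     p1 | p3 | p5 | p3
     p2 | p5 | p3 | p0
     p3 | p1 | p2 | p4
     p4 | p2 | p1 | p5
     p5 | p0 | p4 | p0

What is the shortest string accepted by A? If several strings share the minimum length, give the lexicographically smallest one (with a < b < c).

bbab

A breadth-first search from p0 reaches an accepting state first via the path p0 → p5 → p4 → p2 → p3 on input bbab.
No string of length < 4 is accepted (BFS exhausts all shorter strings without reaching an accepting state), and bbab is the lexicographically least accepting string of length 4.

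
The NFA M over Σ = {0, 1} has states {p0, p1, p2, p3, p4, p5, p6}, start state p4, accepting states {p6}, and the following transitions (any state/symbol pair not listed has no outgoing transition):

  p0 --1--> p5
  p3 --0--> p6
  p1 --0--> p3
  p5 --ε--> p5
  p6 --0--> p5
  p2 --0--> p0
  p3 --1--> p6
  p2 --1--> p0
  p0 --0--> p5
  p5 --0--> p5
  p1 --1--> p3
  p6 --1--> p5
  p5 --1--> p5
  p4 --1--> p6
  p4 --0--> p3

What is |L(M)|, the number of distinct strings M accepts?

The useful subgraph on states {p3, p4, p6} is acyclic, so L(M) is finite; the longest accepting path visits 3 useful states, giving maximum string length 2.
Counting accepting paths from p4 by length: 1 of length 1, 2 of length 2. Total 3.

3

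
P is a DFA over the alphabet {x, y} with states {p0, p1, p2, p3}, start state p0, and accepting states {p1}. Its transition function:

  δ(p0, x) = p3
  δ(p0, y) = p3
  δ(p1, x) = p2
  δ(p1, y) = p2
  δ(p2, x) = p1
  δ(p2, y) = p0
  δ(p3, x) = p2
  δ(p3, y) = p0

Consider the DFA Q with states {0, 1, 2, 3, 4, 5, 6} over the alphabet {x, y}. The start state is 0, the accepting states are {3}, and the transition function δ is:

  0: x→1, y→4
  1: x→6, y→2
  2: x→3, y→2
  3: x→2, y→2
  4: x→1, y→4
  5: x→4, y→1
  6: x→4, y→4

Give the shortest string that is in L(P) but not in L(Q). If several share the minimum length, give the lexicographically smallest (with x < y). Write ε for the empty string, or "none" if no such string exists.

xxx

The string xxx is accepted by P but not by Q.
No shorter string lies in the difference, and xxx is the lexicographically first length-3 string in L(P) \ L(Q).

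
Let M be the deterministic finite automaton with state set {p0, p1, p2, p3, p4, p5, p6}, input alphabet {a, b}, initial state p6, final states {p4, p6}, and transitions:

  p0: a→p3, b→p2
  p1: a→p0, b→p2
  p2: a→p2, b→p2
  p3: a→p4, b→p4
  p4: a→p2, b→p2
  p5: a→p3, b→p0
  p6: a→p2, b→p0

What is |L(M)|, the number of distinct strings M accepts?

The useful subgraph on states {p0, p3, p4, p6} is acyclic, so L(M) is finite; the longest accepting path visits 4 useful states, giving maximum string length 3.
Counting accepting paths from p6 by length: 1 of length 0, 2 of length 3. Total 3.

3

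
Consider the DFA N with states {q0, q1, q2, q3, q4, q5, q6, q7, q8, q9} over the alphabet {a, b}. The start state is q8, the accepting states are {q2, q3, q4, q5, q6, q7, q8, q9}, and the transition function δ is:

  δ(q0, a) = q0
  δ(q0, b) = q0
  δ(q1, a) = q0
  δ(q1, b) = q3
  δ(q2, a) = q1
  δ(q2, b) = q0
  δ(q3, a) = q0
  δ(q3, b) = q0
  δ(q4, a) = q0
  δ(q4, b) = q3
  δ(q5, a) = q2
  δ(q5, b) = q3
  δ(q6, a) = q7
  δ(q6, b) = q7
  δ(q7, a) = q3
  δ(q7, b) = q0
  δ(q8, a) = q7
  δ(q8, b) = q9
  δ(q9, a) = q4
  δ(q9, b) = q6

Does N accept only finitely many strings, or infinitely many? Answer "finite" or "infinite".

finite

The useful states (reachable from q8 and able to reach an accepting state) are {q3, q4, q6, q7, q8, q9}.
Restricted to these states the transition graph has no cycle, so every accepting path has bounded length and L is finite.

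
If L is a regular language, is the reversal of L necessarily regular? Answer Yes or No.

Reverse every transition of an NFA for L, make the old start state the unique accepting state, and add a fresh start state with ε-moves to the old accepting states; this NFA accepts Lᴿ.
So the regular languages are closed under reversal.

Yes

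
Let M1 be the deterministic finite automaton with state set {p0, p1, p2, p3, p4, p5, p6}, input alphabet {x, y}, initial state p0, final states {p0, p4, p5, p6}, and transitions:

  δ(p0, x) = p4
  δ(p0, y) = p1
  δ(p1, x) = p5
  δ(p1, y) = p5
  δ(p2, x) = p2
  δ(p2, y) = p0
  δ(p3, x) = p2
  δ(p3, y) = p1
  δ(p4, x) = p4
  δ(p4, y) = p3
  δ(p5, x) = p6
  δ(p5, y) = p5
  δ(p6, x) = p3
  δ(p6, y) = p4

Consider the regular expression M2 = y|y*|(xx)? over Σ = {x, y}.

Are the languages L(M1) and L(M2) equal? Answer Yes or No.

No

The string x is accepted by M1 but rejected by M2.
So L(M1) ≠ L(M2).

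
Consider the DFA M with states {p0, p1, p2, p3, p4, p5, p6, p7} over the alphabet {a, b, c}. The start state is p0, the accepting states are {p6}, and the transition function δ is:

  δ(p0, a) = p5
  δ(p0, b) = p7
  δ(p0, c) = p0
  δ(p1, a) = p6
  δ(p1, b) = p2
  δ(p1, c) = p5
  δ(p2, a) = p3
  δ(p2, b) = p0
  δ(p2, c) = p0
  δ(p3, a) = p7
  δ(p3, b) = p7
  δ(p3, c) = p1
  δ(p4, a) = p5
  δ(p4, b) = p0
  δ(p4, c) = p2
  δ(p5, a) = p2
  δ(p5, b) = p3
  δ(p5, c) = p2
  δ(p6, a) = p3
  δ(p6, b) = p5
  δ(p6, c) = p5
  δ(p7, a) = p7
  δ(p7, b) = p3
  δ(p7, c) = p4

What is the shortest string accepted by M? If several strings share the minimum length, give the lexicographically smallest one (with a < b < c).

abca

A breadth-first search from p0 reaches an accepting state first via the path p0 → p5 → p3 → p1 → p6 on input abca.
No string of length < 4 is accepted (BFS exhausts all shorter strings without reaching an accepting state), and abca is the lexicographically least accepting string of length 4.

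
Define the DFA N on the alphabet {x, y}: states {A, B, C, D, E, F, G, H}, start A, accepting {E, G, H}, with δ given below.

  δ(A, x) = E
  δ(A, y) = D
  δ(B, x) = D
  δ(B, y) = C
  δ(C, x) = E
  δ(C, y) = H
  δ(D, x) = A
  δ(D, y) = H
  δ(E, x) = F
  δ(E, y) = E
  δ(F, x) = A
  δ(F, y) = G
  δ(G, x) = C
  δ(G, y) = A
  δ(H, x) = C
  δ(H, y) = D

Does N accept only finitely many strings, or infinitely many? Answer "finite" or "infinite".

State A is reachable from the start and can reach an accepting state, and it lies on the cycle A → D → A.
Traversing that cycle any number of times yields accepted strings of unbounded length, so the language is infinite.

infinite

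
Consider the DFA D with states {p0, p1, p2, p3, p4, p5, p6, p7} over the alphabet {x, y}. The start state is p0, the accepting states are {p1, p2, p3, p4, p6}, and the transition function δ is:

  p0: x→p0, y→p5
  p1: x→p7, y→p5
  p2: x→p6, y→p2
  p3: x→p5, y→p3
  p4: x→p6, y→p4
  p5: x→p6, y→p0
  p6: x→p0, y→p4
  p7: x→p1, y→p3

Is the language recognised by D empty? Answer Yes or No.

No

The string yx is accepted: the run p0 → p5 → p6 ends in the accepting state p6.
Since at least one string is accepted, L(D) is not empty.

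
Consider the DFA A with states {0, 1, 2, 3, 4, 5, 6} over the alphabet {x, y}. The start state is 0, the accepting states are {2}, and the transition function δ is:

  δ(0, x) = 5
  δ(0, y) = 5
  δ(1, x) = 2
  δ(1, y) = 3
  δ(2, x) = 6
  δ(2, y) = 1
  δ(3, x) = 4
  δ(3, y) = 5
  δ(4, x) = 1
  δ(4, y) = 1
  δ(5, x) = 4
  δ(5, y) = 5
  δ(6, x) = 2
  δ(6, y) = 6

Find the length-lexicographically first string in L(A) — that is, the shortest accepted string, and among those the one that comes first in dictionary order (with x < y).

A breadth-first search from 0 reaches an accepting state first via the path 0 → 5 → 4 → 1 → 2 on input xxxx.
No string of length < 4 is accepted (BFS exhausts all shorter strings without reaching an accepting state), and xxxx is the lexicographically least accepting string of length 4.

xxxx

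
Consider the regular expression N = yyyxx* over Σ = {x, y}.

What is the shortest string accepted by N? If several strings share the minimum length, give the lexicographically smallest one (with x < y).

By inspection of the expression, no string of length less than 4 matches, and yyyx is the lexicographically first match of length 4.

yyyx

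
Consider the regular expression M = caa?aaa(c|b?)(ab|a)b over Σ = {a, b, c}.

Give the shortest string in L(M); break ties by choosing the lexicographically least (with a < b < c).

By inspection of the expression, no string of length less than 7 matches, and caaaaab is the lexicographically first match of length 7.

caaaaab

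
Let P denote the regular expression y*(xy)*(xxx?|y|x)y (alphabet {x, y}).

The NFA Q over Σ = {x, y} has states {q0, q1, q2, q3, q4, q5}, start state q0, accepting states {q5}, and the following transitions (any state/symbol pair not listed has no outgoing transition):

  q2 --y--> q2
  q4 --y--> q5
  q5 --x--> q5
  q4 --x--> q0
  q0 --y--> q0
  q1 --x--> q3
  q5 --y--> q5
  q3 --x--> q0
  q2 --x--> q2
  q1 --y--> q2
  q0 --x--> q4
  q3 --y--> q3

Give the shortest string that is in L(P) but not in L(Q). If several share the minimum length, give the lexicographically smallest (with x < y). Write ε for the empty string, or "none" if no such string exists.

yy

The string yy is accepted by P but not by Q.
No shorter string lies in the difference, and yy is the lexicographically first length-2 string in L(P) \ L(Q).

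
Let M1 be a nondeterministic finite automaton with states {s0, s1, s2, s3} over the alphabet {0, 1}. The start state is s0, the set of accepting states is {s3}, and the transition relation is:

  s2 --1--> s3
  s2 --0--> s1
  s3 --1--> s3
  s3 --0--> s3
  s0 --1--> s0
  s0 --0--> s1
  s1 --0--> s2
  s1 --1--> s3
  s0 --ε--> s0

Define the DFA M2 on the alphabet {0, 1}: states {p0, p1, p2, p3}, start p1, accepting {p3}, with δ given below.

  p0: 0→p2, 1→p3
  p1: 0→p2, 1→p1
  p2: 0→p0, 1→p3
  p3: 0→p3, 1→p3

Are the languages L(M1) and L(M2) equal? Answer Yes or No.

Exploring the product automaton M1 × M2 from the start pair (s0, p1), following both machines on each input symbol, reaches 4 state pairs: (s0, p1), (s1, p2), (s2, p0), (s3, p3).
M1 accepts in {s3} and M2 accepts in {p3}. In every reachable pair the two components are either both accepting — (s3, p3) — or both non-accepting, so no string is accepted by exactly one of the machines: L(M1) \ L(M2) and L(M2) \ L(M1) are both empty.
Hence every string is accepted by M1 iff it is accepted by M2, and the two languages coincide.

Yes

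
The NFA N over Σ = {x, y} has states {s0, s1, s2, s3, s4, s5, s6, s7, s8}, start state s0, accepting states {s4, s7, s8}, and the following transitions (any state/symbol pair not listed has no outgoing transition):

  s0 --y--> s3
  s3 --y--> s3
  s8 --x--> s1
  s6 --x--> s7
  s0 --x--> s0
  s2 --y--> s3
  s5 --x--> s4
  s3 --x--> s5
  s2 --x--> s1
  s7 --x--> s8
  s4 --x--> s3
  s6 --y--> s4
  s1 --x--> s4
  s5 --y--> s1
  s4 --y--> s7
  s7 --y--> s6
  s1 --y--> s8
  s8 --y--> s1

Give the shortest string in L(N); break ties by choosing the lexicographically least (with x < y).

A breadth-first search from s0 reaches an accepting state first via the path s0 → s3 → s5 → s4 on input yxx.
No string of length < 3 is accepted (BFS exhausts all shorter strings without reaching an accepting state), and yxx is the lexicographically least accepting string of length 3.

yxx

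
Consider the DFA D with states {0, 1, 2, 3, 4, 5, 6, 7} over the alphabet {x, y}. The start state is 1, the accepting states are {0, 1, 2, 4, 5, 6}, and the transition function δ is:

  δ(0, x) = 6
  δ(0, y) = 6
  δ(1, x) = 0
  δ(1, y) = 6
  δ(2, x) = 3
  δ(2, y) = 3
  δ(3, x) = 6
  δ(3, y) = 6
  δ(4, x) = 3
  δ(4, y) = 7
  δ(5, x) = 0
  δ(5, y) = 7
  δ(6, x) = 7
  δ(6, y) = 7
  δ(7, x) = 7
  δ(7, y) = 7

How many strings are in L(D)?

The useful subgraph on states {0, 1, 6} is acyclic, so L(D) is finite; the longest accepting path visits 3 useful states, giving maximum string length 2.
Counting accepting paths from 1 by length: 1 of length 0, 2 of length 1, 2 of length 2. Total 5.

5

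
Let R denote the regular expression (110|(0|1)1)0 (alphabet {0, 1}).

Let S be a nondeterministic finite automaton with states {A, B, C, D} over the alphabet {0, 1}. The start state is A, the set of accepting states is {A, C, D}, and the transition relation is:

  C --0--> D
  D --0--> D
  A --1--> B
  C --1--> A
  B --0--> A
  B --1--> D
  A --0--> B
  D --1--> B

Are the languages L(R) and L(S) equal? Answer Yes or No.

The empty string ε is accepted by S but rejected by R.
So L(R) ≠ L(S).

No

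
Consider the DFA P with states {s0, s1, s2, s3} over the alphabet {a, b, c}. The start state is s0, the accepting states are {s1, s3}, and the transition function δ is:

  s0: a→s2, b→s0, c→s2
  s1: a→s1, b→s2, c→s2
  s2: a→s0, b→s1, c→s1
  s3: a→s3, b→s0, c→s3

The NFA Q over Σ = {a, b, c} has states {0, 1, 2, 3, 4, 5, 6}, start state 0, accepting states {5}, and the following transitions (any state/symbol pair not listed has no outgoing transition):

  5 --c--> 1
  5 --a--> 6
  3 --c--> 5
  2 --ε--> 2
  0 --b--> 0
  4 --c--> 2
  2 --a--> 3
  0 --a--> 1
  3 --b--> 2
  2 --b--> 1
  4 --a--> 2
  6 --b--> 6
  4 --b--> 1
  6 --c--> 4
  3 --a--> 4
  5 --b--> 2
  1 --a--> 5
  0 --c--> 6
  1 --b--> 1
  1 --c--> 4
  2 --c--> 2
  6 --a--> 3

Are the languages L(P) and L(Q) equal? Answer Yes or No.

The string ab is accepted by P but rejected by Q.
So L(P) ≠ L(Q).

No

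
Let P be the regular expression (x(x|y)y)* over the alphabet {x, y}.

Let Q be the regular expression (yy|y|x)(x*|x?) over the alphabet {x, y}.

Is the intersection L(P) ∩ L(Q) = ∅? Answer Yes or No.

Yes

Converting the expression P to a DFA (subset construction, then merging equivalent states) gives the minimal DFA with states {p0, p1, p2, p3}, start state p0, accepting states {p0} and transitions p0: x→p1, y→p2; p1: x→p3, y→p3; p2: x→p2, y→p2; p3: x→p2, y→p0.
Converting the expression Q to a DFA (subset construction, then merging equivalent states) gives the minimal DFA with states {q0, q1, q2, q3}, start state q0, accepting states {q1, q2} and transitions q0: x→q1, y→q2; q1: x→q1, y→q3; q2: x→q1, y→q1; q3: x→q3, y→q3.
Exploring the product automaton P × Q from the start pair (p0, q0), following both machines on each input symbol, reaches 9 state pairs: (p0, q0), (p1, q1), (p2, q2), (p3, q1), (p3, q3), (p2, q1), (p0, q3), (p2, q3), (p1, q3).
P accepts in {p0} and Q accepts in {q1, q2}; no reachable pair has both components accepting, so no string drives both machines to acceptance simultaneously and L(P) ∩ L(Q) = ∅.
So no string is accepted by both, and the intersection is empty.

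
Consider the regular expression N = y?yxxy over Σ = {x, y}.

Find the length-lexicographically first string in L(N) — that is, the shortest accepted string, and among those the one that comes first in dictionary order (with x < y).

By inspection of the expression, no string of length less than 4 matches, and yxxy is the lexicographically first match of length 4.

yxxy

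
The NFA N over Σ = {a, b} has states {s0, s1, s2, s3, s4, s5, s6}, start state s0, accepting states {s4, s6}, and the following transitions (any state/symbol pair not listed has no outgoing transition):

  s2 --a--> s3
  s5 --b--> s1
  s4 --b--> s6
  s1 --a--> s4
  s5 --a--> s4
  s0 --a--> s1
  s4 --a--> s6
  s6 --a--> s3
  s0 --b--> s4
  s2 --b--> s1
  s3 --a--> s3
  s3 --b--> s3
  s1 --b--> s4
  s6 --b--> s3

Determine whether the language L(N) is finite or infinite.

The useful states (reachable from s0 and able to reach an accepting state) are {s0, s1, s4, s6}.
Restricted to these states the transition graph has no cycle, so every accepting path has bounded length and L is finite.

finite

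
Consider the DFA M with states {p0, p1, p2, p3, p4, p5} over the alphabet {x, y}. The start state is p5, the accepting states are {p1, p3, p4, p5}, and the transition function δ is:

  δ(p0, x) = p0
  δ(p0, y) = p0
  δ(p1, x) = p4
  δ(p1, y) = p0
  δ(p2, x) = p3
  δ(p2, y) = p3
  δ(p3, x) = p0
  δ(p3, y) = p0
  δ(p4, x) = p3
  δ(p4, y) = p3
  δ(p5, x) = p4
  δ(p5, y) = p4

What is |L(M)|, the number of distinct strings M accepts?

The useful subgraph on states {p3, p4, p5} is acyclic, so L(M) is finite; the longest accepting path visits 3 useful states, giving maximum string length 2.
Counting accepting paths from p5 by length: 1 of length 0, 2 of length 1, 4 of length 2. Total 7.

7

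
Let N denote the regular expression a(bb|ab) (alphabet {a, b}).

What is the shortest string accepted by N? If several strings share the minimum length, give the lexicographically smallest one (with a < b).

By inspection of the expression, no string of length less than 3 matches, and aab is the lexicographically first match of length 3.

aab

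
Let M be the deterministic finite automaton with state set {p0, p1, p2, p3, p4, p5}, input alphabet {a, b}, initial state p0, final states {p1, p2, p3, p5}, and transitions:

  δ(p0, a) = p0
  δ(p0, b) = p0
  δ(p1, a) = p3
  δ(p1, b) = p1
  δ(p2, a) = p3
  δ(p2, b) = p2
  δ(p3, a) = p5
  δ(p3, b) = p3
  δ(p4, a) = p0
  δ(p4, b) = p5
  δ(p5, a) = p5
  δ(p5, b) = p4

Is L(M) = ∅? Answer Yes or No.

The states reachable from the start state are {p0}.
None of the accepting states {p1, p2, p3, p5} is reachable, so no string is accepted and L(M) = ∅.

Yes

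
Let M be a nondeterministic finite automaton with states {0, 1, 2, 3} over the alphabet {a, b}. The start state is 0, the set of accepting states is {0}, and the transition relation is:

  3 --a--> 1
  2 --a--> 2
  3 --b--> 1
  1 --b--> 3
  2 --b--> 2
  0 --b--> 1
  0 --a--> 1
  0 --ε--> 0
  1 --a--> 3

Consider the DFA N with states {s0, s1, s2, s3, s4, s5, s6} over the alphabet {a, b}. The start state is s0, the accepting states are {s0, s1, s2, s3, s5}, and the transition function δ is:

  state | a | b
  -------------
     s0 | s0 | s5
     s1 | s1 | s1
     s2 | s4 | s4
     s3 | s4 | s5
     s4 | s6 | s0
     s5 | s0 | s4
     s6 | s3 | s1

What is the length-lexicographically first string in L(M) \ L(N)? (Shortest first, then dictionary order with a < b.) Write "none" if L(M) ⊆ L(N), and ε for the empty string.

none

Exploring the product automaton M × N from the start pair (0, s0), following both machines on each input symbol, reaches 13 state pairs: (0, s0), (1, s0), (1, s5), (3, s0), (3, s5), (3, s4), (1, s4), (1, s6), (3, s6), (3, s3), (3, s1), (1, s3), (1, s1).
M accepts in {0} and N accepts in {s0, s1, s2, s3, s5}. The reachable pairs whose M-component is accepting are (0, s0); in each of them the N-component is accepting too, so the product for L(M) \ L(N) (M-component accepting, N-component rejecting) has no reachable accepting pair and the difference is empty.
So every string accepted by M is also accepted by N: L(M) \ L(N) = ∅ and there is no such string.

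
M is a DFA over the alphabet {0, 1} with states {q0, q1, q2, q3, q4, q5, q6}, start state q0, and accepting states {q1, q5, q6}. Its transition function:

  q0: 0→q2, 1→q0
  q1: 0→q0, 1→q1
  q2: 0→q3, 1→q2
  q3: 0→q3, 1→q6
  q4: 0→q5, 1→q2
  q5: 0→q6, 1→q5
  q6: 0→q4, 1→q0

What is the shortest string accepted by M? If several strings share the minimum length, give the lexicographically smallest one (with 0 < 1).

A breadth-first search from q0 reaches an accepting state first via the path q0 → q2 → q3 → q6 on input 001.
No string of length < 3 is accepted (BFS exhausts all shorter strings without reaching an accepting state), and 001 is the lexicographically least accepting string of length 3.

001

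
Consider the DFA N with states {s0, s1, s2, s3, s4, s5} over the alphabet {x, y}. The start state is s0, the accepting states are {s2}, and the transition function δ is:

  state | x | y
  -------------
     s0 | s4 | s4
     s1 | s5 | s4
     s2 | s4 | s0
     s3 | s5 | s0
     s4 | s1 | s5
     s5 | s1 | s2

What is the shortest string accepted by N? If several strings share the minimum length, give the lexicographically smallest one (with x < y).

xyy

A breadth-first search from s0 reaches an accepting state first via the path s0 → s4 → s5 → s2 on input xyy.
No string of length < 3 is accepted (BFS exhausts all shorter strings without reaching an accepting state), and xyy is the lexicographically least accepting string of length 3.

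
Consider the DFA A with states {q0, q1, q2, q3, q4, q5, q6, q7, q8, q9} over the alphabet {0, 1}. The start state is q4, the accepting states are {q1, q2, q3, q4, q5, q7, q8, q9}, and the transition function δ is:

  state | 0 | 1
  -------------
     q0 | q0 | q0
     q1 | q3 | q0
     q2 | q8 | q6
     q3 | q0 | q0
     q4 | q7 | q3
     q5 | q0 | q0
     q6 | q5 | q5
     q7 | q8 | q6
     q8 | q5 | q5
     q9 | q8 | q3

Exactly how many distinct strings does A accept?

8

The useful subgraph on states {q3, q4, q5, q6, q7, q8} is acyclic, so L(A) is finite; the longest accepting path visits 4 useful states, giving maximum string length 3.
Counting accepting paths from q4 by length: 1 of length 0, 2 of length 1, 1 of length 2, 4 of length 3. Total 8.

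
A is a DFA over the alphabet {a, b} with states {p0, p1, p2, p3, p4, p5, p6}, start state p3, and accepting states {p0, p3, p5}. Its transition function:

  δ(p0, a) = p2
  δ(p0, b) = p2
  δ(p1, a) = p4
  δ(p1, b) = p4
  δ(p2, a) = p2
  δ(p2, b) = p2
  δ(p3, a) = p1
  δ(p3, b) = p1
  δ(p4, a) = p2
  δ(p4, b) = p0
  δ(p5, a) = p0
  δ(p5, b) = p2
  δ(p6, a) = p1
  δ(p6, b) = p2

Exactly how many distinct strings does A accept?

5

The useful subgraph on states {p0, p1, p3, p4} is acyclic, so L(A) is finite; the longest accepting path visits 4 useful states, giving maximum string length 3.
Counting accepting paths from p3 by length: 1 of length 0, 4 of length 3. Total 5.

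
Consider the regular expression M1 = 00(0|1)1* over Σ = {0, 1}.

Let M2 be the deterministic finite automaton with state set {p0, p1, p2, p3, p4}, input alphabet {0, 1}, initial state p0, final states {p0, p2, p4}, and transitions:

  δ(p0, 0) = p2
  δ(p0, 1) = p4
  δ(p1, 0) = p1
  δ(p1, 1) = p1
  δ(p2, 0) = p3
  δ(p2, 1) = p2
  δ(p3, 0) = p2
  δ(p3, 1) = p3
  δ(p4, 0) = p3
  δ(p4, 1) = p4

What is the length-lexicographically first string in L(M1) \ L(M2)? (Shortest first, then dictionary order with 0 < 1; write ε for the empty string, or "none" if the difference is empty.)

001

The string 001 is accepted by M1 but not by M2.
No shorter string lies in the difference, and 001 is the lexicographically first length-3 string in L(M1) \ L(M2).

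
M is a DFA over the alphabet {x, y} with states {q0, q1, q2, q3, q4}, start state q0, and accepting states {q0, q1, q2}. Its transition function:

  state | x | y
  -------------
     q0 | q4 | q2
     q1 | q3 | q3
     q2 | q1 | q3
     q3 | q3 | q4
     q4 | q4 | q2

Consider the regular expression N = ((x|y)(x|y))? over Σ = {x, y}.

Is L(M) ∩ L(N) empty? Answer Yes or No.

The empty string ε is accepted by both M and N.
Hence L(M) ∩ L(N) ≠ ∅.

No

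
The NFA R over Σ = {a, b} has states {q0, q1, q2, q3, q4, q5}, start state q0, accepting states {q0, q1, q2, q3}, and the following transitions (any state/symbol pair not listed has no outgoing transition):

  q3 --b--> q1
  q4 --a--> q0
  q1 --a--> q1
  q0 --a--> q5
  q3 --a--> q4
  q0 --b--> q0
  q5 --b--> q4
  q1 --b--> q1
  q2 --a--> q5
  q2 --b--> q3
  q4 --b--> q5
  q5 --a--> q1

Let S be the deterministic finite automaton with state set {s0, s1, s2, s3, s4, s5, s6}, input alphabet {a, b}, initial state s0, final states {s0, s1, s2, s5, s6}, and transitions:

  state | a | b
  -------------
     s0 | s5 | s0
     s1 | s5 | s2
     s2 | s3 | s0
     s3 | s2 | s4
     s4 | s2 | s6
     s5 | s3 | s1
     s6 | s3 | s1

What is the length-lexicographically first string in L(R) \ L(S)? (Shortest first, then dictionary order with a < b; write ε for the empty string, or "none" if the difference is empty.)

The string aa is accepted by R but not by S.
No shorter string lies in the difference, and aa is the lexicographically first length-2 string in L(R) \ L(S).

aa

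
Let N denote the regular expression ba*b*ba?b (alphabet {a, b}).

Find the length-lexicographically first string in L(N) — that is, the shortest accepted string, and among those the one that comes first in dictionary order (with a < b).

By inspection of the expression, no string of length less than 3 matches, and bbb is the lexicographically first match of length 3.

bbb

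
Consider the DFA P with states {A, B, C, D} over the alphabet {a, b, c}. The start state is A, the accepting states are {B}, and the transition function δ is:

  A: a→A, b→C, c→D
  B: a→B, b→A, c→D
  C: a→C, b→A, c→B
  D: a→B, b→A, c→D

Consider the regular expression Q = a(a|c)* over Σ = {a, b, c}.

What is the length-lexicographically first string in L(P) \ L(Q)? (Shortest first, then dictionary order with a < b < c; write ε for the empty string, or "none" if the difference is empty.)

bc

The string bc is accepted by P but not by Q.
No shorter string lies in the difference, and bc is the lexicographically first length-2 string in L(P) \ L(Q).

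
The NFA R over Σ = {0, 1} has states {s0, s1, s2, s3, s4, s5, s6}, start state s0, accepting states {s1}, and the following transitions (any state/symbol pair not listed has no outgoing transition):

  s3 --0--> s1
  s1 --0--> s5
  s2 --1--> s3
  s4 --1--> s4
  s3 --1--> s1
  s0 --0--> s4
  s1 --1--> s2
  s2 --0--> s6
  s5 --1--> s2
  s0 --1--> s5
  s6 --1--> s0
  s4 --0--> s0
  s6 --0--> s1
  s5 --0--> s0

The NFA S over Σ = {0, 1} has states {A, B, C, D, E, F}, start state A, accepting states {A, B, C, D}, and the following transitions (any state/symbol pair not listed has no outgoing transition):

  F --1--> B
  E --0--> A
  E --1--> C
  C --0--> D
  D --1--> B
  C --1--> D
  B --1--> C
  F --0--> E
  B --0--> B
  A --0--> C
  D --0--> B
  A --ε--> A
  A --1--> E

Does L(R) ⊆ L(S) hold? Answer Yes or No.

Exploring the product automaton R × S from the start pair (s0, A), following both machines on each input symbol, reaches 22 state pairs: (s0, A), (s4, C), (s5, E), (s0, D), (s4, D), (s2, C), (s4, B), (s5, B), (s0, B), (s6, D), (s3, D), (s5, C), (s1, B), (s2, D), (s6, B), (s3, B), (s0, C), (s1, C), (s5, D), (s2, B), (s3, C), (s1, D).
R accepts in {s1} and S accepts in {A, B, C, D}. The reachable pairs whose R-component is accepting are (s1, B), (s1, C), (s1, D); in each of them the S-component is accepting too, so the product for L(R) \ L(S) (R-component accepting, S-component rejecting) has no reachable accepting pair and the difference is empty.
Hence every string in L(R) is also in L(S).

Yes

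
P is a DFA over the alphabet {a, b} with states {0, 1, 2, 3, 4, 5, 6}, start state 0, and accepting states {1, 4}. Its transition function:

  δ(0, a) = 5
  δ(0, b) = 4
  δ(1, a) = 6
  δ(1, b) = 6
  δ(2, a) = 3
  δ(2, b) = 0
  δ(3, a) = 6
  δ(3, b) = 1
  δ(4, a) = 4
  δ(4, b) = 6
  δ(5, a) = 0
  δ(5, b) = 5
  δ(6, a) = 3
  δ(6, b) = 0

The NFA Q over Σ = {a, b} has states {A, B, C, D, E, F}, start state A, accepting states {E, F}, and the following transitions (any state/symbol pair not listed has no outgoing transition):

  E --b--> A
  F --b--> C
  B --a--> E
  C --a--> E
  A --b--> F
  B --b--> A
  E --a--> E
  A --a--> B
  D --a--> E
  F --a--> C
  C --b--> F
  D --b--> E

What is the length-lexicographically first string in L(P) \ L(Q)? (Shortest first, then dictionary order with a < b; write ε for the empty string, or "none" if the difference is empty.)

ba

The string ba is accepted by P but not by Q.
No shorter string lies in the difference, and ba is the lexicographically first length-2 string in L(P) \ L(Q).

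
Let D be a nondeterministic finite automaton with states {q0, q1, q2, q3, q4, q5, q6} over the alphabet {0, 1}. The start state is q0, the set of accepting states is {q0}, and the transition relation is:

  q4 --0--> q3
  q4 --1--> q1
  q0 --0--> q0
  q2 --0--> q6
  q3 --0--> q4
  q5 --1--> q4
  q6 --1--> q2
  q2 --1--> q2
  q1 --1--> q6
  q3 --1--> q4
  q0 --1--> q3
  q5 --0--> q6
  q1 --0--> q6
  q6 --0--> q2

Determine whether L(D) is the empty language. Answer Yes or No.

The empty string ε is accepted: the run q0 ends in the accepting state q0.
Since at least one string is accepted, L(D) is not empty.

No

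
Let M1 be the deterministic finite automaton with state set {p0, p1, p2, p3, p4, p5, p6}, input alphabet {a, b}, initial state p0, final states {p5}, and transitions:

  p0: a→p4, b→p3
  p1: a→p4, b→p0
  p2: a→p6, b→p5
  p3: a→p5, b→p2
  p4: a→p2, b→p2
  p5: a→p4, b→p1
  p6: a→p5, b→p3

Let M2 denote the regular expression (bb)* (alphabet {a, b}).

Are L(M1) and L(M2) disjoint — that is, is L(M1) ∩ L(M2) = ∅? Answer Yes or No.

The string bbbbbbbb is accepted by both M1 and M2.
Hence L(M1) ∩ L(M2) ≠ ∅.

No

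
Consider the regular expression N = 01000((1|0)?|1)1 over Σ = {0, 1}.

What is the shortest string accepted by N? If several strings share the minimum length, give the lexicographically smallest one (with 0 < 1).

010001

By inspection of the expression, no string of length less than 6 matches, and 010001 is the lexicographically first match of length 6.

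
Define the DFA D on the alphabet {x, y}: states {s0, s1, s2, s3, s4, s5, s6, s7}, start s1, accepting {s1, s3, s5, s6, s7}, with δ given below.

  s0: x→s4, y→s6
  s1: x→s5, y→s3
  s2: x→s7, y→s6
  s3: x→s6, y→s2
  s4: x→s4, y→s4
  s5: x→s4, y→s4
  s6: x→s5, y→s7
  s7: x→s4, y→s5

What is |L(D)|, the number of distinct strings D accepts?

The useful subgraph on states {s1, s2, s3, s5, s6, s7} is acyclic, so L(D) is finite; the longest accepting path visits 6 useful states, giving maximum string length 5.
Counting accepting paths from s1 by length: 1 of length 0, 2 of length 1, 1 of length 2, 4 of length 3, 4 of length 4, 1 of length 5. Total 13.

13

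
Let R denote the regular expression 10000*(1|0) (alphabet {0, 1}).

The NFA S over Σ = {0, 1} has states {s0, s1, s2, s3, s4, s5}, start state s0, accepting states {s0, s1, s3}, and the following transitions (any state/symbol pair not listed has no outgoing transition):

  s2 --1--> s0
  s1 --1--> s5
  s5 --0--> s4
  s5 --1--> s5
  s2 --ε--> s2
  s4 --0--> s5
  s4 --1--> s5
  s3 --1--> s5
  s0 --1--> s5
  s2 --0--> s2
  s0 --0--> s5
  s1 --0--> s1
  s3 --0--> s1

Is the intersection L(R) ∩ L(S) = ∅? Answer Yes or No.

Converting the expression R to a DFA (subset construction, then merging equivalent states) gives the minimal DFA with states {r0, r1, r2, r3, r4, r5, r6, r7}, start state r0, accepting states {r6, r7} and transitions r0: 0→r1, 1→r2; r1: 0→r1, 1→r1; r2: 0→r3, 1→r1; r3: 0→r4, 1→r1; r4: 0→r5, 1→r1; r5: 0→r6, 1→r7; r6: 0→r6, 1→r7; r7: 0→r1, 1→r1.
Exploring the product automaton R × S from the start pair (r0, s0), following both machines on each input symbol, reaches 10 state pairs: (r0, s0), (r1, s5), (r2, s5), (r1, s4), (r3, s4), (r4, s5), (r5, s4), (r6, s5), (r7, s5), (r6, s4).
R accepts in {r6, r7} and S accepts in {s0, s1, s3}; no reachable pair has both components accepting, so no string drives both machines to acceptance simultaneously and L(R) ∩ L(S) = ∅.
So no string is accepted by both, and the intersection is empty.

Yes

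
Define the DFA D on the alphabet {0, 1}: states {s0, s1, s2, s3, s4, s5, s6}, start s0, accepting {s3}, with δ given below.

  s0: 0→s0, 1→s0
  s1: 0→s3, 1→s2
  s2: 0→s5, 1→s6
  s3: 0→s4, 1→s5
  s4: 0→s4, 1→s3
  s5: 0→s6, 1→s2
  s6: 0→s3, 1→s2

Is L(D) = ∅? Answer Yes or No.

The states reachable from the start state are {s0}.
None of the accepting states {s3} is reachable, so no string is accepted and L(D) = ∅.

Yes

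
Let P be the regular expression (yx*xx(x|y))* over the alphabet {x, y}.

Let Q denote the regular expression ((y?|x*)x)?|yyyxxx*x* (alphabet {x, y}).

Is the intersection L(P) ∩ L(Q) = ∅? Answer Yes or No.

No

The empty string ε is accepted by both P and Q.
Hence L(P) ∩ L(Q) ≠ ∅.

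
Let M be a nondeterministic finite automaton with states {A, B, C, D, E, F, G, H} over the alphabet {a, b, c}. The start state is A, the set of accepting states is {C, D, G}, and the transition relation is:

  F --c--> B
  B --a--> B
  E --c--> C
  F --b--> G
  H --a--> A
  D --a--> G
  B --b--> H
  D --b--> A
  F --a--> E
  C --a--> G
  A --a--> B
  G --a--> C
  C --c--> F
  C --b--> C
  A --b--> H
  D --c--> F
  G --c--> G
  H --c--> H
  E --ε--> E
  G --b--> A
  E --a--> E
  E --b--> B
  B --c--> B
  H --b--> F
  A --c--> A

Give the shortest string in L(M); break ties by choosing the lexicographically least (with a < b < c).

bbb

A breadth-first search from A reaches an accepting state first via the path A → H → F → G on input bbb.
No string of length < 3 is accepted (BFS exhausts all shorter strings without reaching an accepting state), and bbb is the lexicographically least accepting string of length 3.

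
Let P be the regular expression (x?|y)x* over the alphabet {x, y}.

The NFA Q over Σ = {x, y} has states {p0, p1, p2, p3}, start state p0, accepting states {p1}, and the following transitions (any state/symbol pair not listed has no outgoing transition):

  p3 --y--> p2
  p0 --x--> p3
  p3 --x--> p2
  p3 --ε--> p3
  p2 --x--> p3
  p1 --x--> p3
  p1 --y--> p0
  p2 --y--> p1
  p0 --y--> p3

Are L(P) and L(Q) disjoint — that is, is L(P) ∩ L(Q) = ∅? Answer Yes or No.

Yes

Converting the expression P to a DFA (subset construction, then merging equivalent states) gives the minimal DFA with states {r0, r1, r2}, start state r0, accepting states {r0, r1} and transitions r0: x→r1, y→r1; r1: x→r1, y→r2; r2: x→r2, y→r2.
Exploring the product automaton P × Q from the start pair (r0, p0), following both machines on each input symbol, reaches 7 state pairs: (r0, p0), (r1, p3), (r1, p2), (r2, p2), (r2, p1), (r2, p3), (r2, p0).
P accepts in {r0, r1} and Q accepts in {p1}; no reachable pair has both components accepting, so no string drives both machines to acceptance simultaneously and L(P) ∩ L(Q) = ∅.
So no string is accepted by both, and the intersection is empty.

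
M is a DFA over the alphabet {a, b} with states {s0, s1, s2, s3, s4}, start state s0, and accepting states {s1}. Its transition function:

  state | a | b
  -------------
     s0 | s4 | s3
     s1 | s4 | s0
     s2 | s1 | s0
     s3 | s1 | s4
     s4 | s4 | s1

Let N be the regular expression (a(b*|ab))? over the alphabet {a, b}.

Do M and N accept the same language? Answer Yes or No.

No

The string ba is accepted by M but rejected by N.
So L(M) ≠ L(N).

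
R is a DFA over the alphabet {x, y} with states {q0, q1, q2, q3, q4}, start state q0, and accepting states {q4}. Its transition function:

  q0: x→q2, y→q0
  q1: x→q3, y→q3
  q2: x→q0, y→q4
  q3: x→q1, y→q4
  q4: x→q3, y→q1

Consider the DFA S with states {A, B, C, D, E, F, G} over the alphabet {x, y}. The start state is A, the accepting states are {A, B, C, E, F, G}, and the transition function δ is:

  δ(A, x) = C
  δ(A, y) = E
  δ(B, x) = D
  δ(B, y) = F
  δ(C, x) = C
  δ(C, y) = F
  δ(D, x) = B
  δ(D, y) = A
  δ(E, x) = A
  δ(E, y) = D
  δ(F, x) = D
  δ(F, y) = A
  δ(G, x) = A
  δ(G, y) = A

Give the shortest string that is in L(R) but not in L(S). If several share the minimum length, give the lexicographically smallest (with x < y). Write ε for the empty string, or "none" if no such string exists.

xyyyy

The string xyyyy is accepted by R but not by S.
No shorter string lies in the difference, and xyyyy is the lexicographically first length-5 string in L(R) \ L(S).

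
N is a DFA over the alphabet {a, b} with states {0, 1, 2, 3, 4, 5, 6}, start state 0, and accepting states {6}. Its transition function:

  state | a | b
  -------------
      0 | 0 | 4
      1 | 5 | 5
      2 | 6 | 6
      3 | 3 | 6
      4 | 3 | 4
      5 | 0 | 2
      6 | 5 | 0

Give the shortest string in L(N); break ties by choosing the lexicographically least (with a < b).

A breadth-first search from 0 reaches an accepting state first via the path 0 → 4 → 3 → 6 on input bab.
No string of length < 3 is accepted (BFS exhausts all shorter strings without reaching an accepting state), and bab is the lexicographically least accepting string of length 3.

bab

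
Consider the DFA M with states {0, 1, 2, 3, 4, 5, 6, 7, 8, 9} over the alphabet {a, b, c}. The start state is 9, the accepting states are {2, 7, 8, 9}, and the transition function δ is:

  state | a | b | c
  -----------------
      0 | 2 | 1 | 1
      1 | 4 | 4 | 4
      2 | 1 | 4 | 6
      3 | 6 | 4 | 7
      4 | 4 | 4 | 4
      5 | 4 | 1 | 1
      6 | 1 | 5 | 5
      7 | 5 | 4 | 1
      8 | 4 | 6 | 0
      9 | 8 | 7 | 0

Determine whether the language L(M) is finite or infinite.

The useful states (reachable from 9 and able to reach an accepting state) are {0, 2, 7, 8, 9}.
Restricted to these states the transition graph has no cycle, so every accepting path has bounded length and L is finite.

finite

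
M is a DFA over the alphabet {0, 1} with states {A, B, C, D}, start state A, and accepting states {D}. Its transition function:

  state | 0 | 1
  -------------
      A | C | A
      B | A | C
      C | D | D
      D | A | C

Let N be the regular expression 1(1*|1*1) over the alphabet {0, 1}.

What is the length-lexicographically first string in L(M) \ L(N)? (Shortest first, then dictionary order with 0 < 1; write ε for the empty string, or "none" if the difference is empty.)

The string 00 is accepted by M but not by N.
No shorter string lies in the difference, and 00 is the lexicographically first length-2 string in L(M) \ L(N).

00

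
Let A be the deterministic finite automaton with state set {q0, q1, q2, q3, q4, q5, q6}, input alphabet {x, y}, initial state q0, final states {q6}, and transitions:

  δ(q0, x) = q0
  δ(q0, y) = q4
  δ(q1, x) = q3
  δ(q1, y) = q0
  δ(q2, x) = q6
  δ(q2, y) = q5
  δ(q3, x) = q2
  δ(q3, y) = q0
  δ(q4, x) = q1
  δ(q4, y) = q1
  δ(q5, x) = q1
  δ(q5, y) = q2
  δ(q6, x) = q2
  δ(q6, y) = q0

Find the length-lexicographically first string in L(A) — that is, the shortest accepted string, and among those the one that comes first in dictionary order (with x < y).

yxxxx

A breadth-first search from q0 reaches an accepting state first via the path q0 → q4 → q1 → q3 → q2 → q6 on input yxxxx.
No string of length < 5 is accepted (BFS exhausts all shorter strings without reaching an accepting state), and yxxxx is the lexicographically least accepting string of length 5.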